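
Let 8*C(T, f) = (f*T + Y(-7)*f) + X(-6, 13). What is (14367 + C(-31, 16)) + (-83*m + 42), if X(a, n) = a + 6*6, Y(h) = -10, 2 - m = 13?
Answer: 60975/4 ≈ 15244.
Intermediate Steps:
m = -11 (m = 2 - 1*13 = 2 - 13 = -11)
X(a, n) = 36 + a (X(a, n) = a + 36 = 36 + a)
C(T, f) = 15/4 - 5*f/4 + T*f/8 (C(T, f) = ((f*T - 10*f) + (36 - 6))/8 = ((T*f - 10*f) + 30)/8 = ((-10*f + T*f) + 30)/8 = (30 - 10*f + T*f)/8 = 15/4 - 5*f/4 + T*f/8)
(14367 + C(-31, 16)) + (-83*m + 42) = (14367 + (15/4 - 5/4*16 + (1/8)*(-31)*16)) + (-83*(-11) + 42) = (14367 + (15/4 - 20 - 62)) + (913 + 42) = (14367 - 313/4) + 955 = 57155/4 + 955 = 60975/4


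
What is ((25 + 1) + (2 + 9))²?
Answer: 1369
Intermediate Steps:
((25 + 1) + (2 + 9))² = (26 + 11)² = 37² = 1369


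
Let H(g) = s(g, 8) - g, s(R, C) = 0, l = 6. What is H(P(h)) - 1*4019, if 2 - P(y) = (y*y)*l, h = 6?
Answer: -3805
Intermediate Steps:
P(y) = 2 - 6*y² (P(y) = 2 - y*y*6 = 2 - y²*6 = 2 - 6*y²)
H(g) = -g (H(g) = 0 - g = -g)
H(P(h)) - 1*4019 = -(2 - 6*6²) - 1*4019 = -(2 - 6*36) - 4019 = -(2 - 216) - 4019 = -1*(-214) - 4019 = 214 - 4019 = -3805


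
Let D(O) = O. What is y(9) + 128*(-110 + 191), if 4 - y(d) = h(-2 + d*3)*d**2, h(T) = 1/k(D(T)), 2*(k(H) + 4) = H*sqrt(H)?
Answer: 134818/13 ≈ 10371.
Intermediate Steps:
k(H) = -4 + H**(3/2)/2 (k(H) = -4 + (H*sqrt(H))/2 = -4 + H**(3/2)/2)
h(T) = 1/(-4 + T**(3/2)/2)
y(d) = 4 - 2*d**2/(-8 + (-2 + 3*d)**(3/2)) (y(d) = 4 - 2/(-8 + (-2 + d*3)**(3/2))*d**2 = 4 - 2/(-8 + (-2 + 3*d)**(3/2))*d**2 = 4 - 2*d**2/(-8 + (-2 + 3*d)**(3/2)))
y(9) + 128*(-110 + 191) = 2*(-16 - 1*9**2 + 2*(-2 + 3*9)**(3/2))/(-8 + (-2 + 3*9)**(3/2)) + 128*(-110 + 191) = 2*(-16 - 1*81 + 2*(-2 + 27)**(3/2))/(-8 + (-2 + 27)**(3/2)) + 128*81 = 2*(-16 - 81 + 2*25**(3/2))/(-8 + 25**(3/2)) + 10368 = 2*(-16 - 81 + 2*125)/(-8 + 125) + 10368 = 2*(-16 - 81 + 250)/117 + 10368 = 2*(1/117)*153 + 10368 = 34/13 + 10368 = 134818/13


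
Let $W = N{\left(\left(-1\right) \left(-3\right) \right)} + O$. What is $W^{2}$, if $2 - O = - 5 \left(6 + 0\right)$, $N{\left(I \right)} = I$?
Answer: $1225$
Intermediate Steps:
$O = 32$ ($O = 2 - - 5 \left(6 + 0\right) = 2 - \left(-5\right) 6 = 2 - -30 = 2 + 30 = 32$)
$W = 35$ ($W = \left(-1\right) \left(-3\right) + 32 = 3 + 32 = 35$)
$W^{2} = 35^{2} = 1225$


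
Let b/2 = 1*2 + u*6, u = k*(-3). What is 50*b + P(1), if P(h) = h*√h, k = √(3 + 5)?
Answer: 201 - 3600*√2 ≈ -4890.2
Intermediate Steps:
k = 2*√2 (k = √8 = 2*√2 ≈ 2.8284)
u = -6*√2 (u = (2*√2)*(-3) = -6*√2 ≈ -8.4853)
b = 4 - 72*√2 (b = 2*(1*2 - 6*√2*6) = 2*(2 - 36*√2) = 4 - 72*√2 ≈ -97.823)
P(h) = h^(3/2)
50*b + P(1) = 50*(4 - 72*√2) + 1^(3/2) = (200 - 3600*√2) + 1 = 201 - 3600*√2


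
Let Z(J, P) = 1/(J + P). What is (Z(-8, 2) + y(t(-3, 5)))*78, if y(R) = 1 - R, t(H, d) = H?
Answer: 299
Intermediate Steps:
(Z(-8, 2) + y(t(-3, 5)))*78 = (1/(-8 + 2) + (1 - 1*(-3)))*78 = (1/(-6) + (1 + 3))*78 = (-⅙ + 4)*78 = (23/6)*78 = 299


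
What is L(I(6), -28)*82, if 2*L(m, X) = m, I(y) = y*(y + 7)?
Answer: 3198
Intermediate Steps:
I(y) = y*(7 + y)
L(m, X) = m/2
L(I(6), -28)*82 = ((6*(7 + 6))/2)*82 = ((6*13)/2)*82 = ((½)*78)*82 = 39*82 = 3198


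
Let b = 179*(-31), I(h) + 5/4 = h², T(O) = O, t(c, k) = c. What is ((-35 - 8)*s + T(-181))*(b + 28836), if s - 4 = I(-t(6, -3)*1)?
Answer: -172067643/4 ≈ -4.3017e+7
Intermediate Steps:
I(h) = -5/4 + h²
s = 155/4 (s = 4 + (-5/4 + (-1*6*1)²) = 4 + (-5/4 + (-6*1)²) = 4 + (-5/4 + (-6)²) = 4 + (-5/4 + 36) = 4 + 139/4 = 155/4 ≈ 38.750)
b = -5549
((-35 - 8)*s + T(-181))*(b + 28836) = ((-35 - 8)*(155/4) - 181)*(-5549 + 28836) = (-43*155/4 - 181)*23287 = (-6665/4 - 181)*23287 = -7389/4*23287 = -172067643/4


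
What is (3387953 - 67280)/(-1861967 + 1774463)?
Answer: -1106891/29168 ≈ -37.949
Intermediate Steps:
(3387953 - 67280)/(-1861967 + 1774463) = 3320673/(-87504) = 3320673*(-1/87504) = -1106891/29168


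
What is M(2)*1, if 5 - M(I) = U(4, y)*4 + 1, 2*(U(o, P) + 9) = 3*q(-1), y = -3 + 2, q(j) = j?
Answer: 46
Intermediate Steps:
y = -1
U(o, P) = -21/2 (U(o, P) = -9 + (3*(-1))/2 = -9 + (1/2)*(-3) = -9 - 3/2 = -21/2)
M(I) = 46 (M(I) = 5 - (-21/2*4 + 1) = 5 - (-42 + 1) = 5 - 1*(-41) = 5 + 41 = 46)
M(2)*1 = 46*1 = 46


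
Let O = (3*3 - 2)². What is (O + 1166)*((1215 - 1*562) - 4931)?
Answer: -5197770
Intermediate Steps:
O = 49 (O = (9 - 2)² = 7² = 49)
(O + 1166)*((1215 - 1*562) - 4931) = (49 + 1166)*((1215 - 1*562) - 4931) = 1215*((1215 - 562) - 4931) = 1215*(653 - 4931) = 1215*(-4278) = -5197770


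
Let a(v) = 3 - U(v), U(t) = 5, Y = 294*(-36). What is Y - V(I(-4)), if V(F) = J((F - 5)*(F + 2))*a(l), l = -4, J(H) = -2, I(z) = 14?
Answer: -10588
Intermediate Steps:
Y = -10584
a(v) = -2 (a(v) = 3 - 1*5 = 3 - 5 = -2)
V(F) = 4 (V(F) = -2*(-2) = 4)
Y - V(I(-4)) = -10584 - 1*4 = -10584 - 4 = -10588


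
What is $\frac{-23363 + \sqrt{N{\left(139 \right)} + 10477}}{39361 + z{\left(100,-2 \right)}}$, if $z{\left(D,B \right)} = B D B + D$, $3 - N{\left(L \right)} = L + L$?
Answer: $- \frac{23363}{39861} + \frac{\sqrt{10202}}{39861} \approx -0.58358$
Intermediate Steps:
$N{\left(L \right)} = 3 - 2 L$ ($N{\left(L \right)} = 3 - \left(L + L\right) = 3 - 2 L$)
$z{\left(D,B \right)} = D + D B^{2}$ ($z{\left(D,B \right)} = D B^{2} + D = D + D B^{2}$)
$\frac{-23363 + \sqrt{N{\left(139 \right)} + 10477}}{39361 + z{\left(100,-2 \right)}} = \frac{-23363 + \sqrt{\left(3 - 278\right) + 10477}}{39361 + 100 \left(1 + \left(-2\right)^{2}\right)} = \frac{-23363 + \sqrt{\left(3 - 278\right) + 10477}}{39361 + 100 \left(1 + 4\right)} = \frac{-23363 + \sqrt{-275 + 10477}}{39361 + 100 \cdot 5} = \frac{-23363 + \sqrt{10202}}{39361 + 500} = \frac{-23363 + \sqrt{10202}}{39861} = \left(-23363 + \sqrt{10202}\right) \frac{1}{39861} = - \frac{23363}{39861} + \frac{\sqrt{10202}}{39861}$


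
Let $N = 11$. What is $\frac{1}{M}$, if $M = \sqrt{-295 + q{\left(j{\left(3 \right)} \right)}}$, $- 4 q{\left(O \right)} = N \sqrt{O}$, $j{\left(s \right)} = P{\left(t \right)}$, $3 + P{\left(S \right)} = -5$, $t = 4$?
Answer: $\frac{\sqrt{2}}{\sqrt{-590 - 11 i \sqrt{2}}} \approx 0.00076723 + 0.058207 i$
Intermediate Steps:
$P{\left(S \right)} = -8$ ($P{\left(S \right)} = -3 - 5 = -8$)
$j{\left(s \right)} = -8$
$q{\left(O \right)} = - \frac{11 \sqrt{O}}{4}$
$M = \sqrt{-295 - \frac{11 i \sqrt{2}}{2}}$ ($M = \sqrt{-295 - \frac{11 \sqrt{-8}}{4}} = \sqrt{-295 - \frac{11 \cdot 2 i \sqrt{2}}{4}} = \sqrt{-295 - \frac{11 i \sqrt{2}}{2}} \approx 0.2264 - 17.177 i$)
$\frac{1}{M} = \frac{1}{\frac{1}{2} \sqrt{-1180 - 22 i \sqrt{2}}} = \frac{2}{\sqrt{-1180 - 22 i \sqrt{2}}}$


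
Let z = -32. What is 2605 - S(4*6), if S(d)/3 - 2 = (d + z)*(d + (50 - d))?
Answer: 3799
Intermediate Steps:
S(d) = -4794 + 150*d (S(d) = 6 + 3*((d - 32)*(d + (50 - d))) = 6 + 3*((-32 + d)*50) = 6 + 3*(-1600 + 50*d) = 6 + (-4800 + 150*d) = -4794 + 150*d)
2605 - S(4*6) = 2605 - (-4794 + 150*(4*6)) = 2605 - (-4794 + 150*24) = 2605 - (-4794 + 3600) = 2605 - 1*(-1194) = 2605 + 1194 = 3799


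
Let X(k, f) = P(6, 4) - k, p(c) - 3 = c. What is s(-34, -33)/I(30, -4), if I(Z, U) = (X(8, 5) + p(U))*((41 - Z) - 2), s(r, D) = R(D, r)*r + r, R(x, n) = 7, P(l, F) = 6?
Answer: 272/27 ≈ 10.074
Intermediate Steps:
p(c) = 3 + c
s(r, D) = 8*r (s(r, D) = 7*r + r = 8*r)
X(k, f) = 6 - k
I(Z, U) = (1 + U)*(39 - Z) (I(Z, U) = ((6 - 1*8) + (3 + U))*((41 - Z) - 2) = ((6 - 8) + (3 + U))*(39 - Z) = (-2 + (3 + U))*(39 - Z) = (1 + U)*(39 - Z))
s(-34, -33)/I(30, -4) = (8*(-34))/(39 - 1*30 + 39*(-4) - 1*(-4)*30) = -272/(39 - 30 - 156 + 120) = -272/(-27) = -272*(-1/27) = 272/27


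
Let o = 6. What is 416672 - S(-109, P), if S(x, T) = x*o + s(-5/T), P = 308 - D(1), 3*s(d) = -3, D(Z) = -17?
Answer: 417327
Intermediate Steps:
s(d) = -1 (s(d) = (⅓)*(-3) = -1)
P = 325 (P = 308 - 1*(-17) = 308 + 17 = 325)
S(x, T) = -1 + 6*x (S(x, T) = x*6 - 1 = 6*x - 1 = -1 + 6*x)
416672 - S(-109, P) = 416672 - (-1 + 6*(-109)) = 416672 - (-1 - 654) = 416672 - 1*(-655) = 416672 + 655 = 417327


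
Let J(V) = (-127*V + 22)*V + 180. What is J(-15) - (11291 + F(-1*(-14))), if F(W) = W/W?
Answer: -40017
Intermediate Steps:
F(W) = 1
J(V) = 180 + V*(22 - 127*V) (J(V) = (22 - 127*V)*V + 180 = V*(22 - 127*V) + 180 = 180 + V*(22 - 127*V))
J(-15) - (11291 + F(-1*(-14))) = (180 - 127*(-15)² + 22*(-15)) - (11291 + 1) = (180 - 127*225 - 330) - 1*11292 = (180 - 28575 - 330) - 11292 = -28725 - 11292 = -40017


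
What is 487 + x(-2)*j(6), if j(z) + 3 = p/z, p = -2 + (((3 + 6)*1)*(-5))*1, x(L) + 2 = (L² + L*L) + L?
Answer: 1331/3 ≈ 443.67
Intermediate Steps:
x(L) = -2 + L + 2*L² (x(L) = -2 + ((L² + L*L) + L) = -2 + ((L² + L²) + L) = -2 + (2*L² + L) = -2 + (L + 2*L²) = -2 + L + 2*L²)
p = -47 (p = -2 + ((9*1)*(-5))*1 = -2 + (9*(-5))*1 = -2 - 45*1 = -2 - 45 = -47)
j(z) = -3 - 47/z
487 + x(-2)*j(6) = 487 + (-2 - 2 + 2*(-2)²)*(-3 - 47/6) = 487 + (-2 - 2 + 2*4)*(-3 - 47*⅙) = 487 + (-2 - 2 + 8)*(-3 - 47/6) = 487 + 4*(-65/6) = 487 - 130/3 = 1331/3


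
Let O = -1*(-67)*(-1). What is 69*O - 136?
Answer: -4759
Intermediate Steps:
O = -67 (O = 67*(-1) = -67)
69*O - 136 = 69*(-67) - 136 = -4623 - 136 = -4759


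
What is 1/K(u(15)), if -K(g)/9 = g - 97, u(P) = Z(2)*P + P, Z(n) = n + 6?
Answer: -1/342 ≈ -0.0029240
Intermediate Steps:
Z(n) = 6 + n
u(P) = 9*P (u(P) = (6 + 2)*P + P = 8*P + P = 9*P)
K(g) = 873 - 9*g (K(g) = -9*(g - 97) = -9*(-97 + g) = 873 - 9*g)
1/K(u(15)) = 1/(873 - 81*15) = 1/(873 - 9*135) = 1/(873 - 1215) = 1/(-342) = -1/342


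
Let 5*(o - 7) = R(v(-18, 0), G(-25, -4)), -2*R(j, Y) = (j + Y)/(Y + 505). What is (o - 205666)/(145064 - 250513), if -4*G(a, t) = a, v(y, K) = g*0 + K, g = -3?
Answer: 168229063/86257282 ≈ 1.9503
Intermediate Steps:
v(y, K) = K (v(y, K) = -3*0 + K = 0 + K = K)
G(a, t) = -a/4
R(j, Y) = -(Y + j)/(2*(505 + Y)) (R(j, Y) = -(j + Y)/(2*(Y + 505)) = -(Y + j)/(2*(505 + Y)))
o = 5725/818 (o = 7 + ((-(-1)*(-25)/4 - 1*0)/(2*(505 - ¼*(-25))))/5 = 7 + ((-1*25/4 + 0)/(2*(505 + 25/4)))/5 = 7 + ((-25/4 + 0)/(2*(2045/4)))/5 = 7 + ((½)*(4/2045)*(-25/4))/5 = 7 + (⅕)*(-5/818) = 7 - 1/818 = 5725/818 ≈ 6.9988)
(o - 205666)/(145064 - 250513) = (5725/818 - 205666)/(145064 - 250513) = -168229063/818/(-105449) = -168229063/818*(-1/105449) = 168229063/86257282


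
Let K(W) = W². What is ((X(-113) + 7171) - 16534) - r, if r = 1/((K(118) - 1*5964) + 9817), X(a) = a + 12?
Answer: -168241529/17777 ≈ -9464.0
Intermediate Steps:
X(a) = 12 + a
r = 1/17777 (r = 1/((118² - 1*5964) + 9817) = 1/((13924 - 5964) + 9817) = 1/(7960 + 9817) = 1/17777 ≈ 5.6252e-5)
((X(-113) + 7171) - 16534) - r = (((12 - 113) + 7171) - 16534) - 1*1/17777 = ((-101 + 7171) - 16534) - 1/17777 = (7070 - 16534) - 1/17777 = -9464 - 1/17777 = -168241529/17777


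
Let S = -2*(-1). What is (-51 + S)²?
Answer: 2401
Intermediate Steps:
S = 2
(-51 + S)² = (-51 + 2)² = (-49)² = 2401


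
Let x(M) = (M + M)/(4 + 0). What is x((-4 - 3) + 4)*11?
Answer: -33/2 ≈ -16.500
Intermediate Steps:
x(M) = M/2 (x(M) = (2*M)/4 = (2*M)*(¼) = M/2)
x((-4 - 3) + 4)*11 = (((-4 - 3) + 4)/2)*11 = ((-7 + 4)/2)*11 = ((½)*(-3))*11 = -3/2*11 = -33/2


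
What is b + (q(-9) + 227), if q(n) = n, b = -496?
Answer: -278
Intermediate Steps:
b + (q(-9) + 227) = -496 + (-9 + 227) = -496 + 218 = -278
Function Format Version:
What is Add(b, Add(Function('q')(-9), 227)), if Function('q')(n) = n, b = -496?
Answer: -278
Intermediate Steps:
Add(b, Add(Function('q')(-9), 227)) = Add(-496, Add(-9, 227)) = Add(-496, 218) = -278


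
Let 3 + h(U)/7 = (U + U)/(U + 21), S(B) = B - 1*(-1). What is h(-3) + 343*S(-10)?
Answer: -9331/3 ≈ -3110.3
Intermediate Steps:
S(B) = 1 + B (S(B) = B + 1 = 1 + B)
h(U) = -21 + 14*U/(21 + U) (h(U) = -21 + 7*((U + U)/(U + 21)) = -21 + 7*((2*U)/(21 + U)) = -21 + 7*(2*U/(21 + U)) = -21 + 14*U/(21 + U))
h(-3) + 343*S(-10) = 7*(-63 - 1*(-3))/(21 - 3) + 343*(1 - 10) = 7*(-63 + 3)/18 + 343*(-9) = 7*(1/18)*(-60) - 3087 = -70/3 - 3087 = -9331/3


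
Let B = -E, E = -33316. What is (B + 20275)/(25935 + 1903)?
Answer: 53591/27838 ≈ 1.9251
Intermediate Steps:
B = 33316 (B = -1*(-33316) = 33316)
(B + 20275)/(25935 + 1903) = (33316 + 20275)/(25935 + 1903) = 53591/27838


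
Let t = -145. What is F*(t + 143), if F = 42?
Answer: -84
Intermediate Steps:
F*(t + 143) = 42*(-145 + 143) = 42*(-2) = -84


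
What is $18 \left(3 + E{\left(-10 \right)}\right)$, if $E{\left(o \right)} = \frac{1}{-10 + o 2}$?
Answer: $\frac{267}{5} \approx 53.4$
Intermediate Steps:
$E{\left(o \right)} = \frac{1}{-10 + 2 o}$
$18 \left(3 + E{\left(-10 \right)}\right) = 18 \left(3 + \frac{1}{2 \left(-5 - 10\right)}\right) = 18 \left(3 + \frac{1}{2 \left(-15\right)}\right) = 18 \left(3 + \frac{1}{2} \left(- \frac{1}{15}\right)\right) = 18 \left(3 - \frac{1}{30}\right) = 18 \cdot \frac{89}{30} = \frac{267}{5}$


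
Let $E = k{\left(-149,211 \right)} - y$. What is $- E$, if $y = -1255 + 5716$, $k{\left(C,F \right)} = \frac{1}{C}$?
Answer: $\frac{664690}{149} \approx 4461.0$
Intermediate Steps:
$y = 4461$
$E = - \frac{664690}{149}$ ($E = \frac{1}{-149} - 4461 = - \frac{1}{149} - 4461 = - \frac{664690}{149} \approx -4461.0$)
$- E = \left(-1\right) \left(- \frac{664690}{149}\right) = \frac{664690}{149}$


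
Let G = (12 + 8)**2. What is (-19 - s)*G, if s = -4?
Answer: -6000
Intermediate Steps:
G = 400 (G = 20**2 = 400)
(-19 - s)*G = (-19 - 1*(-4))*400 = (-19 + 4)*400 = -15*400 = -6000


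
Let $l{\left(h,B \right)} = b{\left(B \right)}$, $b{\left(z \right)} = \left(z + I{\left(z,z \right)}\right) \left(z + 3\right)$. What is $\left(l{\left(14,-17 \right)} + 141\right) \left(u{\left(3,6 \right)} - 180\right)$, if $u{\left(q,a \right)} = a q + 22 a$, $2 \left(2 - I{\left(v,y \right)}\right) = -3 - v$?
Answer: $-13470$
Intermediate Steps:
$I{\left(v,y \right)} = \frac{7}{2} + \frac{v}{2}$ ($I{\left(v,y \right)} = 2 - \frac{-3 - v}{2} = 2 + \left(\frac{3}{2} + \frac{v}{2}\right) = \frac{7}{2} + \frac{v}{2}$)
$b{\left(z \right)} = \left(3 + z\right) \left(\frac{7}{2} + \frac{3 z}{2}\right)$ ($b{\left(z \right)} = \left(z + \left(\frac{7}{2} + \frac{z}{2}\right)\right) \left(z + 3\right) = \left(\frac{7}{2} + \frac{3 z}{2}\right) \left(3 + z\right) = \left(3 + z\right) \left(\frac{7}{2} + \frac{3 z}{2}\right)$)
$l{\left(h,B \right)} = \frac{21}{2} + 8 B + \frac{3 B^{2}}{2}$
$u{\left(q,a \right)} = 22 a + a q$
$\left(l{\left(14,-17 \right)} + 141\right) \left(u{\left(3,6 \right)} - 180\right) = \left(\left(\frac{21}{2} + 8 \left(-17\right) + \frac{3 \left(-17\right)^{2}}{2}\right) + 141\right) \left(6 \left(22 + 3\right) - 180\right) = \left(\left(\frac{21}{2} - 136 + \frac{3}{2} \cdot 289\right) + 141\right) \left(6 \cdot 25 - 180\right) = \left(\left(\frac{21}{2} - 136 + \frac{867}{2}\right) + 141\right) \left(150 - 180\right) = \left(308 + 141\right) \left(-30\right) = 449 \left(-30\right) = -13470$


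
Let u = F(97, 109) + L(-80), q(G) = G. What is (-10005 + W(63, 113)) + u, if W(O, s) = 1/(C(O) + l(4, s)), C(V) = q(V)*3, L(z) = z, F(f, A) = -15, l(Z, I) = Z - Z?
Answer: -1908899/189 ≈ -10100.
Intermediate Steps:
l(Z, I) = 0
u = -95 (u = -15 - 80 = -95)
C(V) = 3*V (C(V) = V*3 = 3*V)
W(O, s) = 1/(3*O) (W(O, s) = 1/(3*O + 0) = 1/(3*O))
(-10005 + W(63, 113)) + u = (-10005 + (⅓)/63) - 95 = (-10005 + (⅓)*(1/63)) - 95 = (-10005 + 1/189) - 95 = -1890944/189 - 95 = -1908899/189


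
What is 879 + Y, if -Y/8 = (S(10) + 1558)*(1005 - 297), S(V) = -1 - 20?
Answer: -8704689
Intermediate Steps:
S(V) = -21
Y = -8705568 (Y = -8*(-21 + 1558)*(1005 - 297) = -12296*708 = -8*1088196 = -8705568)
879 + Y = 879 - 8705568 = -8704689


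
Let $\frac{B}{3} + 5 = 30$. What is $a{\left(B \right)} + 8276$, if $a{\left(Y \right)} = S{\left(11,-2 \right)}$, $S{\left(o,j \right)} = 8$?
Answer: $8284$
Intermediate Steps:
$B = 75$ ($B = -15 + 3 \cdot 30 = -15 + 90 = 75$)
$a{\left(Y \right)} = 8$
$a{\left(B \right)} + 8276 = 8 + 8276 = 8284$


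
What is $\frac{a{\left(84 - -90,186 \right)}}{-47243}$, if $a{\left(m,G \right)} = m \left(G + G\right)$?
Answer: $- \frac{64728}{47243} \approx -1.3701$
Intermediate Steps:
$a{\left(m,G \right)} = 2 G m$ ($a{\left(m,G \right)} = m 2 G = 2 G m$)
$\frac{a{\left(84 - -90,186 \right)}}{-47243} = \frac{2 \cdot 186 \left(84 - -90\right)}{-47243} = 2 \cdot 186 \left(84 + 90\right) \left(- \frac{1}{47243}\right) = 2 \cdot 186 \cdot 174 \left(- \frac{1}{47243}\right) = 64728 \left(- \frac{1}{47243}\right) = - \frac{64728}{47243}$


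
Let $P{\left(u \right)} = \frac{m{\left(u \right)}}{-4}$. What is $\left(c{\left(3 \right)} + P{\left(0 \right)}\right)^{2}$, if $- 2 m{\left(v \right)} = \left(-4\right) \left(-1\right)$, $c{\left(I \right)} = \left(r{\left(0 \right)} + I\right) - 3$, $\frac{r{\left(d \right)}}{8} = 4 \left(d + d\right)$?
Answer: $\frac{1}{4} \approx 0.25$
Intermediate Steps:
$r{\left(d \right)} = 64 d$ ($r{\left(d \right)} = 8 \cdot 4 \left(d + d\right) = 8 \cdot 4 \cdot 2 d = 8 \cdot 8 d = 64 d$)
$c{\left(I \right)} = -3 + I$ ($c{\left(I \right)} = \left(64 \cdot 0 + I\right) - 3 = \left(0 + I\right) - 3 = I - 3 = -3 + I$)
$m{\left(v \right)} = -2$ ($m{\left(v \right)} = - \frac{\left(-4\right) \left(-1\right)}{2} = \left(- \frac{1}{2}\right) 4 = -2$)
$P{\left(u \right)} = \frac{1}{2}$ ($P{\left(u \right)} = - \frac{2}{-4} = \left(-2\right) \left(- \frac{1}{4}\right) = \frac{1}{2}$)
$\left(c{\left(3 \right)} + P{\left(0 \right)}\right)^{2} = \left(\left(-3 + 3\right) + \frac{1}{2}\right)^{2} = \left(0 + \frac{1}{2}\right)^{2} = \left(\frac{1}{2}\right)^{2} = \frac{1}{4}$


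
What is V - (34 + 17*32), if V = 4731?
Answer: 4153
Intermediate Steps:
V - (34 + 17*32) = 4731 - (34 + 17*32) = 4731 - (34 + 544) = 4731 - 1*578 = 4731 - 578 = 4153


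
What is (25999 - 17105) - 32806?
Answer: -23912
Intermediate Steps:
(25999 - 17105) - 32806 = 8894 - 32806 = -23912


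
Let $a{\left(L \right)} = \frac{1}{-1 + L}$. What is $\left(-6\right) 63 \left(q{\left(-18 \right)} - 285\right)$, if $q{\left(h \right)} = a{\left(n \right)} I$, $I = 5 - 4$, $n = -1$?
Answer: $107919$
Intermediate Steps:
$I = 1$ ($I = 5 - 4 = 1$)
$q{\left(h \right)} = - \frac{1}{2}$ ($q{\left(h \right)} = \frac{1}{-1 - 1} \cdot 1 = \frac{1}{-2} \cdot 1 = \left(- \frac{1}{2}\right) 1 = - \frac{1}{2}$)
$\left(-6\right) 63 \left(q{\left(-18 \right)} - 285\right) = \left(-6\right) 63 \left(- \frac{1}{2} - 285\right) = \left(-378\right) \left(- \frac{571}{2}\right) = 107919$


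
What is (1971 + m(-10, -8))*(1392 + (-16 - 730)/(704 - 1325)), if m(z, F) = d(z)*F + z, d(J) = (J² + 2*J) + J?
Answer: 404038126/207 ≈ 1.9519e+6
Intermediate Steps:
d(J) = J² + 3*J
m(z, F) = z + F*z*(3 + z) (m(z, F) = (z*(3 + z))*F + z = F*z*(3 + z) + z = z + F*z*(3 + z))
(1971 + m(-10, -8))*(1392 + (-16 - 730)/(704 - 1325)) = (1971 - 10*(1 - 8*(3 - 10)))*(1392 + (-16 - 730)/(704 - 1325)) = (1971 - 10*(1 - 8*(-7)))*(1392 - 746/(-621)) = (1971 - 10*(1 + 56))*(1392 - 746*(-1/621)) = (1971 - 10*57)*(1392 + 746/621) = (1971 - 570)*(865178/621) = 1401*(865178/621) = 404038126/207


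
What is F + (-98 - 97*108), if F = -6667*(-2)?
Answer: 2760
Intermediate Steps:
F = 13334
F + (-98 - 97*108) = 13334 + (-98 - 97*108) = 13334 + (-98 - 10476) = 13334 - 10574 = 2760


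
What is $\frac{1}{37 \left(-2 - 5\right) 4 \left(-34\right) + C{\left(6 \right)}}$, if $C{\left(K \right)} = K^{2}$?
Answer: $\frac{1}{35260} \approx 2.8361 \cdot 10^{-5}$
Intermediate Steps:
$\frac{1}{37 \left(-2 - 5\right) 4 \left(-34\right) + C{\left(6 \right)}} = \frac{1}{37 \left(-2 - 5\right) 4 \left(-34\right) + 6^{2}} = \frac{1}{37 \left(\left(-7\right) 4\right) \left(-34\right) + 36} = \frac{1}{37 \left(-28\right) \left(-34\right) + 36} = \frac{1}{\left(-1036\right) \left(-34\right) + 36} = \frac{1}{35224 + 36} = \frac{1}{35260}$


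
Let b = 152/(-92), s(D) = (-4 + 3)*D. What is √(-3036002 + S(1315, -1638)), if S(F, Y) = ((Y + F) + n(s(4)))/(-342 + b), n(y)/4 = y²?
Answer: 53*I*√4220113066/1976 ≈ 1742.4*I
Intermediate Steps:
s(D) = -D
n(y) = 4*y²
b = -38/23 (b = 152*(-1/92) = -38/23 ≈ -1.6522)
S(F, Y) = -46/247 - 23*F/7904 - 23*Y/7904 (S(F, Y) = ((Y + F) + 4*(-1*4)²)/(-342 - 38/23) = ((F + Y) + 4*(-4)²)/(-7904/23) = ((F + Y) + 4*16)*(-23/7904) = ((F + Y) + 64)*(-23/7904) = (64 + F + Y)*(-23/7904) = -46/247 - 23*F/7904 - 23*Y/7904)
√(-3036002 + S(1315, -1638)) = √(-3036002 + (-46/247 - 23/7904*1315 - 23/7904*(-1638))) = √(-3036002 + (-46/247 - 30245/7904 + 1449/304)) = √(-3036002 + 5957/7904) = √(-23996553851/7904) = 53*I*√4220113066/1976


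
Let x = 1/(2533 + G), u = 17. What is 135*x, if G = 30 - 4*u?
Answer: 27/499 ≈ 0.054108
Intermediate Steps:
G = -38 (G = 30 - 4*17 = 30 - 68 = -38)
x = 1/2495 (x = 1/(2533 - 38) = 1/2495 ≈ 0.00040080)
135*x = 135*(1/2495) = 27/499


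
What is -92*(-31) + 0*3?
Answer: 2852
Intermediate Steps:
-92*(-31) + 0*3 = 2852 + 0 = 2852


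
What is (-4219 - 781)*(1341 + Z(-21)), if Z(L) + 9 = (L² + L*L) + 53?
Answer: -11335000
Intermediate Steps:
Z(L) = 44 + 2*L² (Z(L) = -9 + ((L² + L*L) + 53) = -9 + ((L² + L²) + 53) = -9 + (2*L² + 53) = -9 + (53 + 2*L²) = 44 + 2*L²)
(-4219 - 781)*(1341 + Z(-21)) = (-4219 - 781)*(1341 + (44 + 2*(-21)²)) = -5000*(1341 + (44 + 2*441)) = -5000*(1341 + (44 + 882)) = -5000*(1341 + 926) = -5000*2267 = -11335000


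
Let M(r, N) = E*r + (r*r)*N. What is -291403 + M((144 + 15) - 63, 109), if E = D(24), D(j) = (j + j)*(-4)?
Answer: 694709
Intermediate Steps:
D(j) = -8*j (D(j) = (2*j)*(-4) = -8*j)
E = -192 (E = -8*24 = -192)
M(r, N) = -192*r + N*r² (M(r, N) = -192*r + (r*r)*N = -192*r + r²*N = -192*r + N*r²)
-291403 + M((144 + 15) - 63, 109) = -291403 + ((144 + 15) - 63)*(-192 + 109*((144 + 15) - 63)) = -291403 + (159 - 63)*(-192 + 109*(159 - 63)) = -291403 + 96*(-192 + 109*96) = -291403 + 96*(-192 + 10464) = -291403 + 96*10272 = -291403 + 986112 = 694709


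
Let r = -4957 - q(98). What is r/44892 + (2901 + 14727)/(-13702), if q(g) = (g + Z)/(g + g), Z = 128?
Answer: -3238872821/2318492232 ≈ -1.3970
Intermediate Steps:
q(g) = (128 + g)/(2*g) (q(g) = (g + 128)/(g + g) = (128 + g)/((2*g)) = (128 + g)*(1/(2*g)) = (128 + g)/(2*g))
r = -485899/98 (r = -4957 - (128 + 98)/(2*98) = -4957 - 226/(2*98) = -4957 - 1*113/98 = -4957 - 113/98 = -485899/98 ≈ -4958.2)
r/44892 + (2901 + 14727)/(-13702) = -485899/98/44892 + (2901 + 14727)/(-13702) = -485899/98*1/44892 + 17628*(-1/13702) = -485899/4399416 - 678/527 = -3238872821/2318492232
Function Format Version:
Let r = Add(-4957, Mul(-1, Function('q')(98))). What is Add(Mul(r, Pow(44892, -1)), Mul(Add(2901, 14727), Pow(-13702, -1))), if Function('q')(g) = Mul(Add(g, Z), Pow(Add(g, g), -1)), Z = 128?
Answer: Rational(-3238872821, 2318492232) ≈ -1.3970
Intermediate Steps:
Function('q')(g) = Mul(Rational(1, 2), Pow(g, -1), Add(128, g)) (Function('q')(g) = Mul(Add(g, 128), Pow(Add(g, g), -1)) = Mul(Add(128, g), Pow(Mul(2, g), -1)) = Mul(Add(128, g), Mul(Rational(1, 2), Pow(g, -1))) = Mul(Rational(1, 2), Pow(g, -1), Add(128, g)))
r = Rational(-485899, 98) (r = Add(-4957, Mul(-1, Mul(Rational(1, 2), Pow(98, -1), Add(128, 98)))) = Add(-4957, Mul(-1, Mul(Rational(1, 2), Rational(1, 98), 226))) = Add(-4957, Mul(-1, Rational(113, 98))) = Add(-4957, Rational(-113, 98)) = Rational(-485899, 98) ≈ -4958.2)
Add(Mul(r, Pow(44892, -1)), Mul(Add(2901, 14727), Pow(-13702, -1))) = Add(Mul(Rational(-485899, 98), Pow(44892, -1)), Mul(Add(2901, 14727), Pow(-13702, -1))) = Add(Mul(Rational(-485899, 98), Rational(1, 44892)), Mul(17628, Rational(-1, 13702))) = Add(Rational(-485899, 4399416), Rational(-678, 527)) = Rational(-3238872821, 2318492232)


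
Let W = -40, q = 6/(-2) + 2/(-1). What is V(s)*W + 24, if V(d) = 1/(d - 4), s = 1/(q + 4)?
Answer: 32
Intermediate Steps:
q = -5 (q = 6*(-1/2) + 2*(-1) = -3 - 2 = -5)
s = -1 (s = 1/(-5 + 4) = 1/(-1) = -1)
V(d) = 1/(-4 + d)
V(s)*W + 24 = -40/(-4 - 1) + 24 = -40/(-5) + 24 = -1/5*(-40) + 24 = 8 + 24 = 32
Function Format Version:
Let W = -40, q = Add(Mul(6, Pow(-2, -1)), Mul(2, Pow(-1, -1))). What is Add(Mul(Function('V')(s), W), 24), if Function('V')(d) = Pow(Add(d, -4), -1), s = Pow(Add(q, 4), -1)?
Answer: 32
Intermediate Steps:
q = -5 (q = Add(Mul(6, Rational(-1, 2)), Mul(2, -1)) = Add(-3, -2) = -5)
s = -1 (s = Pow(Add(-5, 4), -1) = Pow(-1, -1) = -1)
Function('V')(d) = Pow(Add(-4, d), -1)
Add(Mul(Function('V')(s), W), 24) = Add(Mul(Pow(Add(-4, -1), -1), -40), 24) = Add(Mul(Pow(-5, -1), -40), 24) = Add(Mul(Rational(-1, 5), -40), 24) = Add(8, 24) = 32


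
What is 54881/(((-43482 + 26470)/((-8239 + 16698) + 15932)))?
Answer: -1338602471/17012 ≈ -78686.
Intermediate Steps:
54881/(((-43482 + 26470)/((-8239 + 16698) + 15932))) = 54881/((-17012/(8459 + 15932))) = 54881/((-17012/24391)) = 54881/((-17012*1/24391)) = 54881/(-17012/24391) = 54881*(-24391/17012) = -1338602471/17012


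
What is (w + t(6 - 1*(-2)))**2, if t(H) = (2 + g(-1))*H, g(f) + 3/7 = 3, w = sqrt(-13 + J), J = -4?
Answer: 64703/49 + 512*I*sqrt(17)/7 ≈ 1320.5 + 301.58*I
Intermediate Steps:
w = I*sqrt(17) (w = sqrt(-13 - 4) = sqrt(-17) = I*sqrt(17) ≈ 4.1231*I)
g(f) = 18/7 (g(f) = -3/7 + 3 = 18/7)
t(H) = 32*H/7 (t(H) = (2 + 18/7)*H = 32*H/7)
(w + t(6 - 1*(-2)))**2 = (I*sqrt(17) + 32*(6 - 1*(-2))/7)**2 = (I*sqrt(17) + 32*(6 + 2)/7)**2 = (I*sqrt(17) + (32/7)*8)**2 = (I*sqrt(17) + 256/7)**2 = (256/7 + I*sqrt(17))**2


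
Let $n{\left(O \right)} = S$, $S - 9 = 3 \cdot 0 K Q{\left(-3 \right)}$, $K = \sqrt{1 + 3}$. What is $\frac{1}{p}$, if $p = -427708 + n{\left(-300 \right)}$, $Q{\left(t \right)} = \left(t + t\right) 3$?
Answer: $- \frac{1}{427699} \approx -2.3381 \cdot 10^{-6}$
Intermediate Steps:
$K = 2$ ($K = \sqrt{4} = 2$)
$Q{\left(t \right)} = 6 t$ ($Q{\left(t \right)} = 2 t 3 = 6 t$)
$S = 9$ ($S = 9 + 3 \cdot 0 \cdot 2 \cdot 6 \left(-3\right) = 9 + 0 \cdot 2 \left(-18\right) = 9 + 0 \left(-18\right) = 9 + 0 = 9$)
$n{\left(O \right)} = 9$
$p = -427699$ ($p = -427708 + 9 = -427699$)
$\frac{1}{p} = \frac{1}{-427699} = - \frac{1}{427699}$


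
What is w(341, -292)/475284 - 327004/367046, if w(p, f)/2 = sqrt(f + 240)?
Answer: -163502/183523 + I*sqrt(13)/118821 ≈ -0.89091 + 3.0344e-5*I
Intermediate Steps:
w(p, f) = 2*sqrt(240 + f) (w(p, f) = 2*sqrt(f + 240) = 2*sqrt(240 + f))
w(341, -292)/475284 - 327004/367046 = (2*sqrt(240 - 292))/475284 - 327004/367046 = (2*sqrt(-52))*(1/475284) - 327004*1/367046 = (2*(2*I*sqrt(13)))*(1/475284) - 163502/183523 = (4*I*sqrt(13))*(1/475284) - 163502/183523 = I*sqrt(13)/118821 - 163502/183523 = -163502/183523 + I*sqrt(13)/118821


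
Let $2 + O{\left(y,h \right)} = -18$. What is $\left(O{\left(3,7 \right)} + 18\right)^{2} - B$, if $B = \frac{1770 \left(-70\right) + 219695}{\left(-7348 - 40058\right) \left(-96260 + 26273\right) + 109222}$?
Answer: $\frac{13271555981}{3317912944} \approx 4.0$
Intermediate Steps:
$O{\left(y,h \right)} = -20$ ($O{\left(y,h \right)} = -2 - 18 = -20$)
$B = \frac{95795}{3317912944}$ ($B = \frac{-123900 + 219695}{\left(-47406\right) \left(-69987\right) + 109222} = \frac{95795}{3317803722 + 109222} = \frac{95795}{3317912944} \approx 2.8872 \cdot 10^{-5}$)
$\left(O{\left(3,7 \right)} + 18\right)^{2} - B = \left(-20 + 18\right)^{2} - \frac{95795}{3317912944} = \left(-2\right)^{2} - \frac{95795}{3317912944} = 4 - \frac{95795}{3317912944} = \frac{13271555981}{3317912944}$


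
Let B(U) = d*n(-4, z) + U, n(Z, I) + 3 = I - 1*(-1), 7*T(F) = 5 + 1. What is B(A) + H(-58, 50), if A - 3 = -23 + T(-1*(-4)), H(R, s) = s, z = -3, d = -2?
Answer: 286/7 ≈ 40.857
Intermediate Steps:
T(F) = 6/7 (T(F) = (5 + 1)/7 = (⅐)*6 = 6/7)
A = -134/7 (A = 3 + (-23 + 6/7) = 3 - 155/7 = -134/7 ≈ -19.143)
n(Z, I) = -2 + I (n(Z, I) = -3 + (I - 1*(-1)) = -3 + (I + 1) = -3 + (1 + I) = -2 + I)
B(U) = 10 + U (B(U) = -2*(-2 - 3) + U = -2*(-5) + U = 10 + U)
B(A) + H(-58, 50) = (10 - 134/7) + 50 = -64/7 + 50 = 286/7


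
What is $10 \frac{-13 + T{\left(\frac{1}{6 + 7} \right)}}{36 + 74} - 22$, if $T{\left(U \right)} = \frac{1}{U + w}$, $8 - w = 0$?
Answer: $- \frac{26762}{1155} \approx -23.171$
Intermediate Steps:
$w = 8$ ($w = 8 - 0 = 8 + 0 = 8$)
$T{\left(U \right)} = \frac{1}{8 + U}$ ($T{\left(U \right)} = \frac{1}{U + 8} = \frac{1}{8 + U}$)
$10 \frac{-13 + T{\left(\frac{1}{6 + 7} \right)}}{36 + 74} - 22 = 10 \frac{-13 + \frac{1}{8 + \frac{1}{6 + 7}}}{36 + 74} - 22 = 10 \frac{-13 + \frac{1}{8 + \frac{1}{13}}}{110} - 22 = 10 \left(-13 + \frac{1}{8 + \frac{1}{13}}\right) \frac{1}{110} - 22 = 10 \left(-13 + \frac{1}{\frac{105}{13}}\right) \frac{1}{110} - 22 = 10 \left(-13 + \frac{13}{105}\right) \frac{1}{110} - 22 = 10 \left(\left(- \frac{1352}{105}\right) \frac{1}{110}\right) - 22 = 10 \left(- \frac{676}{5775}\right) - 22 = - \frac{1352}{1155} - 22 = - \frac{26762}{1155}$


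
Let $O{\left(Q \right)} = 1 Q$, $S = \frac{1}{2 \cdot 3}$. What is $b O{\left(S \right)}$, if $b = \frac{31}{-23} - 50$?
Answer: $- \frac{1181}{138} \approx -8.558$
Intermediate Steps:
$S = \frac{1}{6} \approx 0.16667$
$O{\left(Q \right)} = Q$
$b = - \frac{1181}{23}$ ($b = 31 \left(- \frac{1}{23}\right) - 50 = - \frac{31}{23} - 50 = - \frac{1181}{23} \approx -51.348$)
$b O{\left(S \right)} = \left(- \frac{1181}{23}\right) \frac{1}{6} = - \frac{1181}{138}$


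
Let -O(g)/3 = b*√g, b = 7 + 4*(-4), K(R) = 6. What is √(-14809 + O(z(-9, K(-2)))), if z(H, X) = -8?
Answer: √(-14809 + 54*I*√2) ≈ 0.3138 + 121.69*I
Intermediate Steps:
b = -9 (b = 7 - 16 = -9)
O(g) = 27*√g (O(g) = -(-27)*√g = 27*√g)
√(-14809 + O(z(-9, K(-2)))) = √(-14809 + 27*√(-8)) = √(-14809 + 27*(2*I*√2)) = √(-14809 + 54*I*√2)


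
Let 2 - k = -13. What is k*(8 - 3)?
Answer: 75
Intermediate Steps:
k = 15 (k = 2 - 1*(-13) = 2 + 13 = 15)
k*(8 - 3) = 15*(8 - 3) = 15*5 = 75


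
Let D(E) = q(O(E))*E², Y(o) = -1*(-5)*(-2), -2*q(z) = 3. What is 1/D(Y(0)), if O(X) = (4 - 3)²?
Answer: -1/150 ≈ -0.0066667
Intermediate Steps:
O(X) = 1 (O(X) = 1² = 1)
q(z) = -3/2 (q(z) = -½*3 = -3/2)
Y(o) = -10 (Y(o) = 5*(-2) = -10)
D(E) = -3*E²/2
1/D(Y(0)) = 1/(-3/2*(-10)²) = 1/(-3/2*100) = 1/(-150) = -1/150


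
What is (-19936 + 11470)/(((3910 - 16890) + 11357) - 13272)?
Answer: 2822/4965 ≈ 0.56838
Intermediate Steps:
(-19936 + 11470)/(((3910 - 16890) + 11357) - 13272) = -8466/((-12980 + 11357) - 13272) = -8466/(-1623 - 13272) = -8466/(-14895) = -8466*(-1/14895) = 2822/4965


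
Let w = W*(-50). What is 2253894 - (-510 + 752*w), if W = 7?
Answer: 2517604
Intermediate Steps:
w = -350 (w = 7*(-50) = -350)
2253894 - (-510 + 752*w) = 2253894 - (-510 + 752*(-350)) = 2253894 - (-510 - 263200) = 2253894 - 1*(-263710) = 2253894 + 263710 = 2517604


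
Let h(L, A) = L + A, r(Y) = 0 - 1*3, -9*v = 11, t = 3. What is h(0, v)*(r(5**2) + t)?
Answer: 0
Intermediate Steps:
v = -11/9 (v = -1/9*11 = -11/9 ≈ -1.2222)
r(Y) = -3 (r(Y) = 0 - 3 = -3)
h(L, A) = A + L
h(0, v)*(r(5**2) + t) = (-11/9 + 0)*(-3 + 3) = -11/9*0 = 0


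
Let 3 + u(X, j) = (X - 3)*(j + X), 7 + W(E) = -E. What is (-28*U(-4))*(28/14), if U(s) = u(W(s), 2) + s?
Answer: 56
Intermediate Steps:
W(E) = -7 - E
u(X, j) = -3 + (-3 + X)*(X + j) (u(X, j) = -3 + (X - 3)*(j + X) = -3 + (-3 + X)*(X + j))
U(s) = -2 + (-7 - s)**2 + 2*s (U(s) = (-3 + (-7 - s)**2 - 3*(-7 - s) - 3*2 + (-7 - s)*2) + s = (-3 + (-7 - s)**2 + (21 + 3*s) - 6 + (-14 - 2*s)) + s = (-2 + s + (-7 - s)**2) + s = -2 + (-7 - s)**2 + 2*s)
(-28*U(-4))*(28/14) = (-28*(47 + (-4)**2 + 16*(-4)))*(28/14) = (-28*(47 + 16 - 64))*(28*(1/14)) = -28*(-1)*2 = 28*2 = 56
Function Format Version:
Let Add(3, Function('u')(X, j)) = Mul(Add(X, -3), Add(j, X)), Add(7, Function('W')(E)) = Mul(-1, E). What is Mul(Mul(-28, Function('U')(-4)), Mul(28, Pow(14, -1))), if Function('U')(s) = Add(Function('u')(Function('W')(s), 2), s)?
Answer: 56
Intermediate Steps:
Function('W')(E) = Add(-7, Mul(-1, E))
Function('u')(X, j) = Add(-3, Mul(Add(-3, X), Add(X, j))) (Function('u')(X, j) = Add(-3, Mul(Add(X, -3), Add(j, X))) = Add(-3, Mul(Add(-3, X), Add(X, j))))
Function('U')(s) = Add(-2, Pow(Add(-7, Mul(-1, s)), 2), Mul(2, s)) (Function('U')(s) = Add(Add(-3, Pow(Add(-7, Mul(-1, s)), 2), Mul(-3, Add(-7, Mul(-1, s))), Mul(-3, 2), Mul(Add(-7, Mul(-1, s)), 2)), s) = Add(Add(-3, Pow(Add(-7, Mul(-1, s)), 2), Add(21, Mul(3, s)), -6, Add(-14, Mul(-2, s))), s) = Add(Add(-2, s, Pow(Add(-7, Mul(-1, s)), 2)), s) = Add(-2, Pow(Add(-7, Mul(-1, s)), 2), Mul(2, s)))
Mul(Mul(-28, Function('U')(-4)), Mul(28, Pow(14, -1))) = Mul(Mul(-28, Add(47, Pow(-4, 2), Mul(16, -4))), Mul(28, Pow(14, -1))) = Mul(Mul(-28, Add(47, 16, -64)), Mul(28, Rational(1, 14))) = Mul(Mul(-28, -1), 2) = Mul(28, 2) = 56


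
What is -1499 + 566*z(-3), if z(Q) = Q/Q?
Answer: -933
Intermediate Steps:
z(Q) = 1
-1499 + 566*z(-3) = -1499 + 566*1 = -1499 + 566 = -933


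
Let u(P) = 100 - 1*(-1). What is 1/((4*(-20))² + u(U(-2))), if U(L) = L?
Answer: 1/6501 ≈ 0.00015382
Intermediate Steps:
u(P) = 101 (u(P) = 100 + 1 = 101)
1/((4*(-20))² + u(U(-2))) = 1/((4*(-20))² + 101) = 1/((-80)² + 101) = 1/(6400 + 101) = 1/6501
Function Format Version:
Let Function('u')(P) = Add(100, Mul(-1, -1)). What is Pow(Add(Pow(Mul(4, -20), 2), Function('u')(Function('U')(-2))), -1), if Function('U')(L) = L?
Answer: Rational(1, 6501) ≈ 0.00015382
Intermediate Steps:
Function('u')(P) = 101 (Function('u')(P) = Add(100, 1) = 101)
Pow(Add(Pow(Mul(4, -20), 2), Function('u')(Function('U')(-2))), -1) = Pow(Add(Pow(Mul(4, -20), 2), 101), -1) = Pow(Add(Pow(-80, 2), 101), -1) = Pow(Add(6400, 101), -1) = Pow(6501, -1) = Rational(1, 6501)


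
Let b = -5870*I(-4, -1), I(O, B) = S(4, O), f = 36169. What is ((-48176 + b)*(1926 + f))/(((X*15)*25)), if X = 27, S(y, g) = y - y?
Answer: -367052944/2025 ≈ -1.8126e+5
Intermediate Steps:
S(y, g) = 0
I(O, B) = 0
b = 0 (b = -5870*0 = 0)
((-48176 + b)*(1926 + f))/(((X*15)*25)) = ((-48176 + 0)*(1926 + 36169))/(((27*15)*25)) = (-48176*38095)/((405*25)) = -1835264720/10125 = -1835264720*1/10125 = -367052944/2025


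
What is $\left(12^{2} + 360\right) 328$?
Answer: $165312$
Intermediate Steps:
$\left(12^{2} + 360\right) 328 = \left(144 + 360\right) 328 = 504 \cdot 328 = 165312$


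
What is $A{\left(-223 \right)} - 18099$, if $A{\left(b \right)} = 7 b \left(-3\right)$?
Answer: $-13416$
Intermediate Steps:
$A{\left(b \right)} = - 21 b$
$A{\left(-223 \right)} - 18099 = \left(-21\right) \left(-223\right) - 18099 = 4683 - 18099 = -13416$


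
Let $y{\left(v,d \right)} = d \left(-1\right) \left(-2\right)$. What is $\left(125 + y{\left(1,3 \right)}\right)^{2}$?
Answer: $17161$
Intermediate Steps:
$y{\left(v,d \right)} = 2 d$ ($y{\left(v,d \right)} = - d \left(-2\right) = 2 d$)
$\left(125 + y{\left(1,3 \right)}\right)^{2} = \left(125 + 2 \cdot 3\right)^{2} = \left(125 + 6\right)^{2} = 131^{2} = 17161$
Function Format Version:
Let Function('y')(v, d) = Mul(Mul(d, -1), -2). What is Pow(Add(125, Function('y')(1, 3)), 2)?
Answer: 17161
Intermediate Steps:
Function('y')(v, d) = Mul(2, d) (Function('y')(v, d) = Mul(Mul(-1, d), -2) = Mul(2, d))
Pow(Add(125, Function('y')(1, 3)), 2) = Pow(Add(125, Mul(2, 3)), 2) = Pow(Add(125, 6), 2) = Pow(131, 2) = 17161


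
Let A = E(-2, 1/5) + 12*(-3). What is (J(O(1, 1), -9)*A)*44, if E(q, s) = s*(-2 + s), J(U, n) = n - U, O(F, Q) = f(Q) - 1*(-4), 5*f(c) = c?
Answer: 2639736/125 ≈ 21118.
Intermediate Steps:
f(c) = c/5
O(F, Q) = 4 + Q/5 (O(F, Q) = Q/5 - 1*(-4) = Q/5 + 4 = 4 + Q/5)
A = -909/25 (A = (-2 + 1/5)/5 + 12*(-3) = (-2 + 1/5)/5 - 36 = (1/5)*(-9/5) - 36 = -9/25 - 36 = -909/25 ≈ -36.360)
(J(O(1, 1), -9)*A)*44 = ((-9 - (4 + (1/5)*1))*(-909/25))*44 = ((-9 - (4 + 1/5))*(-909/25))*44 = ((-9 - 1*21/5)*(-909/25))*44 = ((-9 - 21/5)*(-909/25))*44 = -66/5*(-909/25)*44 = (59994/125)*44 = 2639736/125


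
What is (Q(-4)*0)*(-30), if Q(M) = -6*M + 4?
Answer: 0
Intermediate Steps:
Q(M) = 4 - 6*M
(Q(-4)*0)*(-30) = ((4 - 6*(-4))*0)*(-30) = ((4 + 24)*0)*(-30) = (28*0)*(-30) = 0*(-30) = 0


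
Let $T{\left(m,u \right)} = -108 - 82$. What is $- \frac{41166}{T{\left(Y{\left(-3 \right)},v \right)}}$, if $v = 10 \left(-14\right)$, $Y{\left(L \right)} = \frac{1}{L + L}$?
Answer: $\frac{20583}{95} \approx 216.66$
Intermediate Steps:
$Y{\left(L \right)} = \frac{1}{2 L}$
$v = -140$
$T{\left(m,u \right)} = -190$ ($T{\left(m,u \right)} = -108 - 82 = -190$)
$- \frac{41166}{T{\left(Y{\left(-3 \right)},v \right)}} = - \frac{41166}{-190} = \left(-41166\right) \left(- \frac{1}{190}\right) = \frac{20583}{95}$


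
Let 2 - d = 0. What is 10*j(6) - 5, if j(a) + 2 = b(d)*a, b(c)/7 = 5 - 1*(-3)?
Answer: 3335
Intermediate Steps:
d = 2 (d = 2 - 1*0 = 2 + 0 = 2)
b(c) = 56 (b(c) = 7*(5 - 1*(-3)) = 7*(5 + 3) = 7*8 = 56)
j(a) = -2 + 56*a
10*j(6) - 5 = 10*(-2 + 56*6) - 5 = 10*(-2 + 336) - 5 = 10*334 - 5 = 3340 - 5 = 3335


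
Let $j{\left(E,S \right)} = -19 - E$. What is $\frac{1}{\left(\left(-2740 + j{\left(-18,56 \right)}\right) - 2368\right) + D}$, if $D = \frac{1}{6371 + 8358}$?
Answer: $- \frac{14729}{75250460} \approx -0.00019573$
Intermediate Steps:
$D = \frac{1}{14729} \approx 6.7893 \cdot 10^{-5}$
$\frac{1}{\left(\left(-2740 + j{\left(-18,56 \right)}\right) - 2368\right) + D} = \frac{1}{\left(\left(-2740 - 1\right) - 2368\right) + \frac{1}{14729}} = \frac{1}{\left(-2741 - 2368\right) + \frac{1}{14729}} = \frac{1}{-5109 + \frac{1}{14729}} = \frac{1}{- \frac{75250460}{14729}} = - \frac{14729}{75250460}$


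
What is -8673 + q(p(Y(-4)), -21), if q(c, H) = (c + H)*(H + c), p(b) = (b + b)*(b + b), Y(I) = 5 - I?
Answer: 83136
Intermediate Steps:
p(b) = 4*b² (p(b) = (2*b)*(2*b) = 4*b²)
q(c, H) = (H + c)² (q(c, H) = (H + c)*(H + c) = (H + c)²)
-8673 + q(p(Y(-4)), -21) = -8673 + (-21 + 4*(5 - 1*(-4))²)² = -8673 + (-21 + 4*(5 + 4)²)² = -8673 + (-21 + 4*9²)² = -8673 + (-21 + 4*81)² = -8673 + (-21 + 324)² = -8673 + 303² = -8673 + 91809 = 83136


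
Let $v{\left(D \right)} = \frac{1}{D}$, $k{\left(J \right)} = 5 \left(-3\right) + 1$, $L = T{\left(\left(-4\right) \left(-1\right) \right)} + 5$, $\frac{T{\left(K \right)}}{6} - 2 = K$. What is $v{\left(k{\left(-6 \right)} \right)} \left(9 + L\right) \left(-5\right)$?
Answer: $\frac{125}{7} \approx 17.857$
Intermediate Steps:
$T{\left(K \right)} = 12 + 6 K$
$L = 41$ ($L = \left(12 + 6 \left(\left(-4\right) \left(-1\right)\right)\right) + 5 = \left(12 + 6 \cdot 4\right) + 5 = \left(12 + 24\right) + 5 = 36 + 5 = 41$)
$k{\left(J \right)} = -14$ ($k{\left(J \right)} = -15 + 1 = -14$)
$v{\left(k{\left(-6 \right)} \right)} \left(9 + L\right) \left(-5\right) = \frac{\left(9 + 41\right) \left(-5\right)}{-14} = - \frac{50 \left(-5\right)}{14} = \left(- \frac{1}{14}\right) \left(-250\right) = \frac{125}{7}$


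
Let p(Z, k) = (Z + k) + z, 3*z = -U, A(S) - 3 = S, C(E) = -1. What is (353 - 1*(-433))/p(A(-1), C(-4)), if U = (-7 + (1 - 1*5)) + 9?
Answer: 2358/5 ≈ 471.60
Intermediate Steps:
A(S) = 3 + S
U = -2 (U = (-7 + (1 - 5)) + 9 = (-7 - 4) + 9 = -11 + 9 = -2)
z = ⅔ (z = (-1*(-2))/3 = (⅓)*2 = ⅔ ≈ 0.66667)
p(Z, k) = ⅔ + Z + k (p(Z, k) = (Z + k) + ⅔ = ⅔ + Z + k)
(353 - 1*(-433))/p(A(-1), C(-4)) = (353 - 1*(-433))/(⅔ + (3 - 1) - 1) = (353 + 433)/(⅔ + 2 - 1) = 786/(5/3) = 786*(⅗) = 2358/5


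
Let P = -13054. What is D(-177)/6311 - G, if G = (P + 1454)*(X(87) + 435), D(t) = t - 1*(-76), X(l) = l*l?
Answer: 585953630299/6311 ≈ 9.2846e+7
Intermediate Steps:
X(l) = l²
D(t) = 76 + t (D(t) = t + 76 = 76 + t)
G = -92846400 (G = (-13054 + 1454)*(87² + 435) = -11600*(7569 + 435) = -11600*8004 = -92846400)
D(-177)/6311 - G = (76 - 177)/6311 - 1*(-92846400) = -101*1/6311 + 92846400 = -101/6311 + 92846400 = 585953630299/6311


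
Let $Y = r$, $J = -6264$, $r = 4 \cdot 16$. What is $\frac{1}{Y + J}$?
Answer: $- \frac{1}{6200} \approx -0.00016129$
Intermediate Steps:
$r = 64$
$Y = 64$
$\frac{1}{Y + J} = \frac{1}{64 - 6264} = \frac{1}{-6200} = - \frac{1}{6200}$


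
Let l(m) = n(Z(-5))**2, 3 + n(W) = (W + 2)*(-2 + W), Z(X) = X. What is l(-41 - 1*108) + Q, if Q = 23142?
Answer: 23466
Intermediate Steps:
n(W) = -3 + (-2 + W)*(2 + W) (n(W) = -3 + (W + 2)*(-2 + W) = -3 + (2 + W)*(-2 + W) = -3 + (-2 + W)*(2 + W))
l(m) = 324 (l(m) = (-7 + (-5)**2)**2 = (-7 + 25)**2 = 18**2 = 324)
l(-41 - 1*108) + Q = 324 + 23142 = 23466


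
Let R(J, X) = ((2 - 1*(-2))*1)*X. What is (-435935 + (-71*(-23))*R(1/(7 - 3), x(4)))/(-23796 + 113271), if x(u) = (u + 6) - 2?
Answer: -127893/29825 ≈ -4.2881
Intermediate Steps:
x(u) = 4 + u (x(u) = (6 + u) - 2 = 4 + u)
R(J, X) = 4*X (R(J, X) = ((2 + 2)*1)*X = (4*1)*X = 4*X)
(-435935 + (-71*(-23))*R(1/(7 - 3), x(4)))/(-23796 + 113271) = (-435935 + (-71*(-23))*(4*(4 + 4)))/(-23796 + 113271) = (-435935 + 1633*(4*8))/89475 = (-435935 + 1633*32)*(1/89475) = (-435935 + 52256)*(1/89475) = -383679*1/89475 = -127893/29825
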